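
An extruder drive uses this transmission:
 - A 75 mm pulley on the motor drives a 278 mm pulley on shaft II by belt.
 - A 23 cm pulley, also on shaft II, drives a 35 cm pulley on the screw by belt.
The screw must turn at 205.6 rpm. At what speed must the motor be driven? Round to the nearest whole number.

Overall ratio R = 3.7067 × 1.5217 = 5.6406.
Required input speed = output speed × R = 205.6 × 5.6406 = 1159.7 rpm.

1160 rpm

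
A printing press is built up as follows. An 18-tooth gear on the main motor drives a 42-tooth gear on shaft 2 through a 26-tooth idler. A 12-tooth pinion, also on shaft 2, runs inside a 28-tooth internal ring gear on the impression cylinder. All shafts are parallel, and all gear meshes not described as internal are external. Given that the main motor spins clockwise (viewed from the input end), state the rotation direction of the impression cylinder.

the main motor → shaft 2: driver → idler → driven is 2 external meshes, 2 reversals → CW.
shaft 2 → the impression cylinder: internal mesh, same direction → CW.
2 reversals in total — an even number — so the impression cylinder turns the same way as the main motor.

clockwise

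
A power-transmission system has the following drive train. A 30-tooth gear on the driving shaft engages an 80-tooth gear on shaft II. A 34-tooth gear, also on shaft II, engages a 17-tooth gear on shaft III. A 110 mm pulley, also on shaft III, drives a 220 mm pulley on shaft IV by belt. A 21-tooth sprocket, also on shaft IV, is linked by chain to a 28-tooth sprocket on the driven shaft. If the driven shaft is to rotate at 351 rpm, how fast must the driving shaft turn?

Overall ratio R = 2.6667 × 0.5 × 2 × 1.3333 = 3.5556.
Required input speed = output speed × R = 351 × 3.5556 = 1248 rpm.

1248 rpm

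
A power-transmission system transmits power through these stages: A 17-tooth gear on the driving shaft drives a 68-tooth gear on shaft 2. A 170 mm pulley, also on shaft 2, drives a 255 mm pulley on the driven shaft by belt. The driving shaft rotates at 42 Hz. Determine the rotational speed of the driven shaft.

the driving shaft → shaft 2 (gear mesh, 68/17): 42 ÷ 4 = 10.5 Hz
shaft 2 → the driven shaft (belt, 255/170): 10.5 ÷ 1.5 = 7 Hz

7 Hz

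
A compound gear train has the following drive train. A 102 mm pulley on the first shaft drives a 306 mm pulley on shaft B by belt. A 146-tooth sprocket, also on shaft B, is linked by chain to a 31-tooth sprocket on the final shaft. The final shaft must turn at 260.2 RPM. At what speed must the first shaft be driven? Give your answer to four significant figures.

165.7 RPM

Overall ratio R = 3 × 0.21233 = 0.63699.
Required input speed = output speed × R = 260.2 × 0.63699 = 165.74 RPM.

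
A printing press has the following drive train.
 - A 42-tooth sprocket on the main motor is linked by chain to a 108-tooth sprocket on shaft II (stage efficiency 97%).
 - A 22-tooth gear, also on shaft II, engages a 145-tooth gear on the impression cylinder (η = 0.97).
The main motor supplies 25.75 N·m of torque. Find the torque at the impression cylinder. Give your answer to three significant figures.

411 N·m

chain 108/42 = 2.5714 → τ = 25.75·2.5714·0.97 = 64.228 N·m
gear mesh 145/22 = 6.5909 → τ = 64.228·6.5909·0.97 = 410.62 N·m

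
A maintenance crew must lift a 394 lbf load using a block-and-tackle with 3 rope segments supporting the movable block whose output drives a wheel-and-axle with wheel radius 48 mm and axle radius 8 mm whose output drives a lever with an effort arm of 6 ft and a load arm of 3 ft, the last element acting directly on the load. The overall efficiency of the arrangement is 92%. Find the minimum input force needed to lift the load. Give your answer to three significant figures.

11.9 lbf

Block-and-tackle MA = number of supporting rope parts = 3.
Wheel-and-axle MA = R/r = 48/8 = 6.
Lever MA = effort arm / load arm = 6/3 = 2.
Combined ideal MA = 3 × 6 × 2 = 36.
Actual MA = 36 × 0.92 = 33.12.
Effort = load / actual MA = 394 / 33.12 = 11.896 lbf.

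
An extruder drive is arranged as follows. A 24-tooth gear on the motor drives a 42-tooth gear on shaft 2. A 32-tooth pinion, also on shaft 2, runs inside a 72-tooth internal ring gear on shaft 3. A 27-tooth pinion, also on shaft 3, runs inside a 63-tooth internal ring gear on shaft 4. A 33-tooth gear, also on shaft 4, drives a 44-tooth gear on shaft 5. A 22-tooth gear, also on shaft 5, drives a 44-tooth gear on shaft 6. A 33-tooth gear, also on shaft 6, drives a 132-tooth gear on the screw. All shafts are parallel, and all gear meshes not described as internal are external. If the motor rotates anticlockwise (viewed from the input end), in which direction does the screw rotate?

anticlockwise

the motor → shaft 2: external mesh, 1 reversal → CW.
shaft 2 → shaft 3: internal mesh, same direction → CW.
shaft 3 → shaft 4: internal mesh, same direction → CW.
shaft 4 → shaft 5: external mesh, 1 reversal → CCW.
shaft 5 → shaft 6: external mesh, 1 reversal → CW.
shaft 6 → the screw: external mesh, 1 reversal → CCW.
4 reversals in total — an even number — so the screw turns the same way as the motor.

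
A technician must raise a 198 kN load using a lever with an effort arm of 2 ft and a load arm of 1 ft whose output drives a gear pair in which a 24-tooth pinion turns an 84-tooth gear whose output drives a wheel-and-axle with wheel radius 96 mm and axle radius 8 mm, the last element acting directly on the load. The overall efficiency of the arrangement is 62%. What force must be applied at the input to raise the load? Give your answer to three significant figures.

Lever MA = effort arm / load arm = 2/1 = 2.
Gear pair MA = 84/24 = 3.5.
Wheel-and-axle MA = R/r = 96/8 = 12.
Combined ideal MA = 2 × 3.5 × 12 = 84.
Actual MA = 84 × 0.62 = 52.08.
Effort = load / actual MA = 198 / 52.08 = 3.8018 kN.

3.80 kN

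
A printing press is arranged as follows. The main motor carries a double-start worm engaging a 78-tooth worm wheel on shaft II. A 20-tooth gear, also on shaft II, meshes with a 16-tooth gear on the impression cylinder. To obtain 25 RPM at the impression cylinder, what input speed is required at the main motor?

Overall ratio R = 39 × 0.8 = 31.2.
Required input speed = output speed × R = 25 × 31.2 = 780 RPM.

780 RPM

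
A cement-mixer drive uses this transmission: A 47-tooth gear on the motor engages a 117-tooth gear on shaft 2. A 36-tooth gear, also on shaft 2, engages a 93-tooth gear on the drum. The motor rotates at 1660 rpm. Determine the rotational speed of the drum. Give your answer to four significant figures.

the motor → shaft 2 (gear mesh, 117/47): 1660 ÷ 2.4894 = 666.84 rpm
shaft 2 → the drum (gear mesh, 93/36): 666.84 ÷ 2.5833 = 258.13 rpm

258.1 rpm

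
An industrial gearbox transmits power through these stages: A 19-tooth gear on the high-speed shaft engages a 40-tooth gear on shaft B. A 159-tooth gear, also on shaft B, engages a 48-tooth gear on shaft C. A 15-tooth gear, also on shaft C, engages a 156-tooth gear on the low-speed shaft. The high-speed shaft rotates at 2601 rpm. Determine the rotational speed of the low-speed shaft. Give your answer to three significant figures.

394 rpm

the high-speed shaft → shaft B (gear mesh, 40/19): 2601 ÷ 2.1053 = 1235.5 rpm
shaft B → shaft C (gear mesh, 48/159): 1235.5 ÷ 0.30189 = 4092.5 rpm
shaft C → the low-speed shaft (gear mesh, 156/15): 4092.5 ÷ 10.4 = 393.51 rpm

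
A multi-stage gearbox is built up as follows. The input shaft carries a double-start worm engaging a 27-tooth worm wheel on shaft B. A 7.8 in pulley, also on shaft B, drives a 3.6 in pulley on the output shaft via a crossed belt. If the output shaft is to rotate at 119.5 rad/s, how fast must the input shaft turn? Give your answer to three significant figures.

745 rad/s

Overall ratio R = 13.5 × 0.46154 = 6.2308.
Required input speed = output speed × R = 119.5 × 6.2308 = 744.58 rad/s.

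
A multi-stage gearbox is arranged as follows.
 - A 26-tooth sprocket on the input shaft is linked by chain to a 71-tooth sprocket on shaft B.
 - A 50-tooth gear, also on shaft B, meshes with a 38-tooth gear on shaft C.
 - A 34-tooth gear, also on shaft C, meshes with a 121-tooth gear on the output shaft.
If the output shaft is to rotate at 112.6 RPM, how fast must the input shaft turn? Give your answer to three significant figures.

832 RPM

Overall ratio R = 2.7308 × 0.76 × 3.5588 = 7.3859.
Required input speed = output speed × R = 112.6 × 7.3859 = 831.66 RPM.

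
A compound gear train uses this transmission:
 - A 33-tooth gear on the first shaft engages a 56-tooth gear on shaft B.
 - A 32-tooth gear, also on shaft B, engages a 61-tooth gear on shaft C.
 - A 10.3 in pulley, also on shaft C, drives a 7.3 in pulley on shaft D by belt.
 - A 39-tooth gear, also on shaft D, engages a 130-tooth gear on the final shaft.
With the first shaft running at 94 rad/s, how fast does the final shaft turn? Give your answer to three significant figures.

12.3 rad/s

Gear mesh: ratio = 56/33 = 1.697, so shaft B turns at 94 / 1.697 = 55.393 rad/s.
Gear mesh: ratio = 61/32 = 1.9062, so shaft C turns at 55.393 / 1.9062 = 29.059 rad/s.
Belt: ratio = 7.3/10.3 = 0.70874, so shaft D turns at 29.059 / 0.70874 = 41 rad/s.
Gear mesh: ratio = 130/39 = 3.3333, so the final shaft turns at 41 / 3.3333 = 12.3 rad/s.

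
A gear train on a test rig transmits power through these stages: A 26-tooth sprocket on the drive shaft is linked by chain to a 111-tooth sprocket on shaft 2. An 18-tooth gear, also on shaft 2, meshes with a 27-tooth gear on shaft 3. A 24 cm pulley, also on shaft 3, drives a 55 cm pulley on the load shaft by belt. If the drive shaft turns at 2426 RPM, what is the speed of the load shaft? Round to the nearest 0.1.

165.3 RPM

the drive shaft → shaft 2 (chain, 111/26): 2426 ÷ 4.2692 = 568.25 RPM
shaft 2 → shaft 3 (gear mesh, 27/18): 568.25 ÷ 1.5 = 378.83 RPM
shaft 3 → the load shaft (belt, 55/24): 378.83 ÷ 2.2917 = 165.31 RPM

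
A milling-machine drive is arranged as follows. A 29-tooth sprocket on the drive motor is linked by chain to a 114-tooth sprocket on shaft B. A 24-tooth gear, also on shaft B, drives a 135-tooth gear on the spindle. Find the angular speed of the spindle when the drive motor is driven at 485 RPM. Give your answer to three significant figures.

the drive motor → shaft B (chain, 114/29): 485 ÷ 3.931 = 123.38 RPM
shaft B → the spindle (gear mesh, 135/24): 123.38 ÷ 5.625 = 21.934 RPM

21.9 RPM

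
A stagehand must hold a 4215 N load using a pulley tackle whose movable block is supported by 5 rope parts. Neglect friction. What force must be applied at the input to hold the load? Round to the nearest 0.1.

843.0 N

Block-and-tackle MA = number of supporting rope parts = 5.
Effort = load / MA = 4215 / 5 = 843 N.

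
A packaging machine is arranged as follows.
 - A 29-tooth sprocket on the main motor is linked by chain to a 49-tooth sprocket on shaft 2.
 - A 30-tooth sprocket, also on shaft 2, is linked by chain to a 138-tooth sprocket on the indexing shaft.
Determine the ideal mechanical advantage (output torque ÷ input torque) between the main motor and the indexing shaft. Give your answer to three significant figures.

7.77

Each stage contributes driven/driver: chain 49/29 = 1.6897, chain 138/30 = 4.6.
Overall: 1.6897 × 4.6 = 7.7724.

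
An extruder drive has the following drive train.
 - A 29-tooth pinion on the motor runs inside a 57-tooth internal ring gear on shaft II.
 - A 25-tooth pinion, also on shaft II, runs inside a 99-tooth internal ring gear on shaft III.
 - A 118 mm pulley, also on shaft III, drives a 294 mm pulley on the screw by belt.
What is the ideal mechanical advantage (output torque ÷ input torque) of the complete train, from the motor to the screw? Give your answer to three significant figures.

19.4

Each stage contributes driven/driver: internal gear 57/29 = 1.9655, internal gear 99/25 = 3.96, belt 294/118 = 2.4915.
Overall: 1.9655 × 3.96 × 2.4915 = 19.393.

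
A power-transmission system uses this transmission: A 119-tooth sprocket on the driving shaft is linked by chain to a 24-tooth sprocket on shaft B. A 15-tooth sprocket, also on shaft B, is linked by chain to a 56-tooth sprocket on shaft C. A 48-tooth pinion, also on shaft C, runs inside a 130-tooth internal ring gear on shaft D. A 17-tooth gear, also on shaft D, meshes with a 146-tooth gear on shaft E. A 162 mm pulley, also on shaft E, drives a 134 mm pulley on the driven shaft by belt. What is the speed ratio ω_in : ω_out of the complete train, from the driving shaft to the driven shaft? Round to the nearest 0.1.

14.5

Each stage contributes driven/driver: chain 24/119 = 0.20168, chain 56/15 = 3.7333, internal gear 130/48 = 2.7083, gear mesh 146/17 = 8.5882, belt 134/162 = 0.82716.
Overall: 0.20168 × 3.7333 × 2.7083 × 8.5882 × 0.82716 = 14.486.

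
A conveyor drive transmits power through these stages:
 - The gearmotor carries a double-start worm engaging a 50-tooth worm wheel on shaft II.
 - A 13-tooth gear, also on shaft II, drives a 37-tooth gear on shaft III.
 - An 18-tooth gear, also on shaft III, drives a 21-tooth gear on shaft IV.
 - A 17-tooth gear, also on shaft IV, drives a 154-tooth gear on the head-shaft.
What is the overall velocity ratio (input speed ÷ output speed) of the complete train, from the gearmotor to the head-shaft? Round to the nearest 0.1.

752.0

Each stage contributes driven/driver: worm 50/2 = 25, gear mesh 37/13 = 2.8462, gear mesh 21/18 = 1.1667, gear mesh 154/17 = 9.0588.
Overall: 25 × 2.8462 × 1.1667 × 9.0588 = 752.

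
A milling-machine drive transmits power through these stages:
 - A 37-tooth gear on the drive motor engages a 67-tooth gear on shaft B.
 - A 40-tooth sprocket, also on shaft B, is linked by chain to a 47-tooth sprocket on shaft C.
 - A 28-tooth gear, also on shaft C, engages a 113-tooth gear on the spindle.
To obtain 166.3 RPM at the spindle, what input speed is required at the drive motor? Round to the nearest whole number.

Overall ratio R = 1.8108 × 1.175 × 4.0357 = 8.5868.
Required input speed = output speed × R = 166.3 × 8.5868 = 1428 RPM.

1428 RPM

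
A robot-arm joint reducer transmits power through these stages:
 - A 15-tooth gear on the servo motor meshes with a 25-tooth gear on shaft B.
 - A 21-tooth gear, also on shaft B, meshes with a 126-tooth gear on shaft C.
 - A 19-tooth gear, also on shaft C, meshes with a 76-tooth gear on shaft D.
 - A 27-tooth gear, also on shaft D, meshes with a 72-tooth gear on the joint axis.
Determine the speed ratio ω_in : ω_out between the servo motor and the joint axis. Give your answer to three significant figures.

Each stage contributes driven/driver: gear mesh 25/15 = 1.6667, gear mesh 126/21 = 6, gear mesh 76/19 = 4, gear mesh 72/27 = 2.6667.
Overall: 1.6667 × 6 × 4 × 2.6667 = 106.67.

107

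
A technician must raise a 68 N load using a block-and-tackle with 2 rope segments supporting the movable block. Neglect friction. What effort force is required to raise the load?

Block-and-tackle MA = number of supporting rope parts = 2.
Effort = load / MA = 68 / 2 = 34 N.

34 N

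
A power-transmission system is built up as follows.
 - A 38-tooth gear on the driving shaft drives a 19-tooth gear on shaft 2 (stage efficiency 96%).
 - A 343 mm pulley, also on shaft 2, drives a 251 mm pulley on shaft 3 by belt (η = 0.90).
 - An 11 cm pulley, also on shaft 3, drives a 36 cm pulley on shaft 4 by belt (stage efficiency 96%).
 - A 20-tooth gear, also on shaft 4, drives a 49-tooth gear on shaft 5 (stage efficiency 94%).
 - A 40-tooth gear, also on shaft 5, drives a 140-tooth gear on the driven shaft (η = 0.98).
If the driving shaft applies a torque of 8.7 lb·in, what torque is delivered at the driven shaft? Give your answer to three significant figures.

68.3 lb·in

Gear mesh: ratio = 19/38 = 0.5; torque at shaft 2 = 8.7 × 0.5 × 0.96 = 4.176 lb·in.
Belt: ratio = 251/343 = 0.73178; torque at shaft 3 = 4.176 × 0.73178 × 0.90 = 2.7503 lb·in.
Belt: ratio = 36/11 = 3.2727; torque at shaft 4 = 2.7503 × 3.2727 × 0.96 = 8.641 lb·in.
Gear mesh: ratio = 49/20 = 2.45; torque at shaft 5 = 8.641 × 2.45 × 0.94 = 19.9 lb·in.
Gear mesh: ratio = 140/40 = 3.5; torque at the driven shaft = 19.9 × 3.5 × 0.98 = 68.258 lb·in.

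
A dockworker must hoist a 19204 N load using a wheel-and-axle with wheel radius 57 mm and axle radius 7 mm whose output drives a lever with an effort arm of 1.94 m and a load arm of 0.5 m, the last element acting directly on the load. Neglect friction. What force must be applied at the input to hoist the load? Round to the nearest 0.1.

607.8 N

Wheel-and-axle MA = R/r = 57/7 = 8.1429.
Lever MA = effort arm / load arm = 1.94/0.5 = 3.88.
Combined ideal MA = 8.1429 × 3.88 = 31.594.
Effort = load / MA = 19204 / 31.594 = 607.83 N.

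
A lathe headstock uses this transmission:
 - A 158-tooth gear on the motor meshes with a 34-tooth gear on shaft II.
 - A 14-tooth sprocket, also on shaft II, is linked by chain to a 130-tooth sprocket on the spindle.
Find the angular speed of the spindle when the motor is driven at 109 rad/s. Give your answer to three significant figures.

the motor → shaft II (gear mesh, 34/158): 109 ÷ 0.21519 = 506.53 rad/s
shaft II → the spindle (chain, 130/14): 506.53 ÷ 9.2857 = 54.549 rad/s

54.5 rad/s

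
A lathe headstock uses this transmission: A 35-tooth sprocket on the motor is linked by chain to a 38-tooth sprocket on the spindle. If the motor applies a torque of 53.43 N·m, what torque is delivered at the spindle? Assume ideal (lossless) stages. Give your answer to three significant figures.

After the chain (38/35): 53.43 × 1.0857 = 58.01 N·m

58.0 N·m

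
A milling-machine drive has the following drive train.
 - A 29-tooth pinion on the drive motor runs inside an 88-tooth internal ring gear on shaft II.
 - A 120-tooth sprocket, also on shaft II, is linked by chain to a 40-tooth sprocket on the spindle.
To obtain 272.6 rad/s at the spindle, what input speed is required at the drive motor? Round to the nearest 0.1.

Overall ratio R = 3.0345 × 0.33333 = 1.0115.
Required input speed = output speed × R = 272.6 × 1.0115 = 275.73 rad/s.

275.7 rad/s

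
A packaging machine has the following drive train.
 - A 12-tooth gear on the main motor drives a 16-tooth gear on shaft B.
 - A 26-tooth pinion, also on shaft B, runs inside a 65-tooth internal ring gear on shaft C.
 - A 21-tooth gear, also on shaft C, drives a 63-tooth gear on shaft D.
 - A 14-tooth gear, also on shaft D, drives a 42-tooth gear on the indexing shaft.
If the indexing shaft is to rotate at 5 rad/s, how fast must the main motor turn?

Overall ratio R = 1.3333 × 2.5 × 3 × 3 = 30.
Required input speed = output speed × R = 5 × 30 = 150 rad/s.

150 rad/s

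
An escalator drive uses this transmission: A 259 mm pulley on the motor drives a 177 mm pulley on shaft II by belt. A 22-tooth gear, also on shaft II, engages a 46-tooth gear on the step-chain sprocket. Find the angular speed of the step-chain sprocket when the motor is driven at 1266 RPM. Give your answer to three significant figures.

886 RPM

the motor → shaft II (belt, 177/259): 1266 ÷ 0.6834 = 1852.5 RPM
shaft II → the step-chain sprocket (gear mesh, 46/22): 1852.5 ÷ 2.0909 = 885.98 RPM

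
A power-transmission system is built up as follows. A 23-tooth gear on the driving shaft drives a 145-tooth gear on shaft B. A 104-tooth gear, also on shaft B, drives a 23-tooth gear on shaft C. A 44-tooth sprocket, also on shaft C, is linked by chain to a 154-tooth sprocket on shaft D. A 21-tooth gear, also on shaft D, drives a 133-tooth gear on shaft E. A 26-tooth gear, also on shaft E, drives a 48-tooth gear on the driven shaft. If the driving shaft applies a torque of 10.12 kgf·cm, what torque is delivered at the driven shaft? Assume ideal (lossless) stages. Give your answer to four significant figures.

577.4 kgf·cm

After the gear mesh (145/23): 10.12 × 6.3043 = 63.8 kgf·cm
After the gear mesh (23/104): 63.8 × 0.22115 = 14.11 kgf·cm
After the chain (154/44): 14.11 × 3.5 = 49.384 kgf·cm
After the gear mesh (133/21): 49.384 × 6.3333 = 312.76 kgf·cm
After the gear mesh (48/26): 312.76 × 1.8462 = 577.41 kgf·cm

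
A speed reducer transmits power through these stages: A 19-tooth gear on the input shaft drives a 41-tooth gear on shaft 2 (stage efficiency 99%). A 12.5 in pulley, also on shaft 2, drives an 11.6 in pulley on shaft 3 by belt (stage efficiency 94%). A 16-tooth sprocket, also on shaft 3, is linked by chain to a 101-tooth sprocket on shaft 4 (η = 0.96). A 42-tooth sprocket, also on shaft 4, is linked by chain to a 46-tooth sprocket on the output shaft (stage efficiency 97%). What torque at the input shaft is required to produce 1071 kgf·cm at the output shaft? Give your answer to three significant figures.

89.3 kgf·cm

Overall ratio R = 2.1579 × 0.928 × 6.3125 × 1.0952 = 13.845; overall efficiency η = 0.99 × 0.94 × 0.96 × 0.97 = 0.8666.
Input torque = output torque / (R × η) = 1071 / (13.845 × 0.8666) = 89.268 kgf·cm.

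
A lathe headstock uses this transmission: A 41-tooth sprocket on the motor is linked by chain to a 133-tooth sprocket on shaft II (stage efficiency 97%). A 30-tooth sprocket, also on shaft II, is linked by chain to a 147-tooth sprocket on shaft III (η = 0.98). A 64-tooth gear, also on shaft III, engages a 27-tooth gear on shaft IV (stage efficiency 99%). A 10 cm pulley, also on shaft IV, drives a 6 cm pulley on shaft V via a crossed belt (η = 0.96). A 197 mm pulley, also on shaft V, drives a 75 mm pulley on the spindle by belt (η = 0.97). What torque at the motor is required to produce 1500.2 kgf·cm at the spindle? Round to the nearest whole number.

Overall ratio R = 3.2439 × 4.9 × 0.42188 × 0.6 × 0.38071 = 1.5318; overall efficiency η = 0.97 × 0.98 × 0.99 × 0.96 × 0.97 = 0.8763.
Input torque = output torque / (R × η) = 1500.2 / (1.5318 × 0.8763) = 1117.6 kgf·cm.

1118 kgf·cm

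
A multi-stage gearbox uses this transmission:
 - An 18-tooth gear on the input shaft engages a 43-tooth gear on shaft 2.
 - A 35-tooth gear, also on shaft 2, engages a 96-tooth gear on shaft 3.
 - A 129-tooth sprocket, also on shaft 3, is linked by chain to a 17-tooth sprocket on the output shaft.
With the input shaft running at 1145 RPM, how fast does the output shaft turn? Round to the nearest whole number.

gear mesh 43/18 = 2.3889 → 1145/2.3889 = 479.3 RPM
gear mesh 96/35 = 2.7429 → 479.3/2.7429 = 174.75 RPM
chain 17/129 = 0.13178 → 174.75/0.13178 = 1326 RPM

1326 RPM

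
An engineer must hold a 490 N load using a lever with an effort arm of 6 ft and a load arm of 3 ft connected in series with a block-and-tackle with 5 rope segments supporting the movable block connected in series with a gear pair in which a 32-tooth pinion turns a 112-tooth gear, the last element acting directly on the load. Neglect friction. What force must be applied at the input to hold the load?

14 N

Lever MA = effort arm / load arm = 6/3 = 2.
Block-and-tackle MA = number of supporting rope parts = 5.
Gear pair MA = 112/32 = 3.5.
Combined ideal MA = 2 × 5 × 3.5 = 35.
Effort = load / MA = 490 / 35 = 14 N.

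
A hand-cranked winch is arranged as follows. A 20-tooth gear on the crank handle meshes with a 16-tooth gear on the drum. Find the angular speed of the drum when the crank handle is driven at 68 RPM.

85 RPM

gear mesh 16/20 = 0.8 → 68/0.8 = 85 RPM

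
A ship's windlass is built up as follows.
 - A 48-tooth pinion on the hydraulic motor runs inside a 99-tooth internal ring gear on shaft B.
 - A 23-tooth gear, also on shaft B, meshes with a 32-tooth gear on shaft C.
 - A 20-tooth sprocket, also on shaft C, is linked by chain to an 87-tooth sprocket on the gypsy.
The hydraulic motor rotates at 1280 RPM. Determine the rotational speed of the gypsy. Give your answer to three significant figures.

103 RPM

the hydraulic motor → shaft B (internal gear, 99/48): 1280 ÷ 2.0625 = 620.61 RPM
shaft B → shaft C (gear mesh, 32/23): 620.61 ÷ 1.3913 = 446.06 RPM
shaft C → the gypsy (chain, 87/20): 446.06 ÷ 4.35 = 102.54 RPM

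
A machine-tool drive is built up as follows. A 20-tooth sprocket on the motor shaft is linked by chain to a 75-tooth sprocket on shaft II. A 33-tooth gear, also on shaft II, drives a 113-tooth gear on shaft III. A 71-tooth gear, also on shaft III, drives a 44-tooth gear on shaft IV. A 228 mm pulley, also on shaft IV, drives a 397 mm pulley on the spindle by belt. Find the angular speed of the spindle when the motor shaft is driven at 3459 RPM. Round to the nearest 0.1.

249.6 RPM

Chain: ratio = 75/20 = 3.75, so shaft II turns at 3459 / 3.75 = 922.4 RPM.
Gear mesh: ratio = 113/33 = 3.4242, so shaft III turns at 922.4 / 3.4242 = 269.37 RPM.
Gear mesh: ratio = 44/71 = 0.61972, so shaft IV turns at 269.37 / 0.61972 = 434.67 RPM.
Belt: ratio = 397/228 = 1.7412, so the spindle turns at 434.67 / 1.7412 = 249.63 RPM.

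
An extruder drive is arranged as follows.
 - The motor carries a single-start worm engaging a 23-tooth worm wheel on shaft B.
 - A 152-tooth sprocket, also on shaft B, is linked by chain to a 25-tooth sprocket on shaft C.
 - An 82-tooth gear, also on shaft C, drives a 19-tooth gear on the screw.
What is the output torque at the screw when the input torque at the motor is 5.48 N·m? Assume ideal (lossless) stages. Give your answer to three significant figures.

Worm: ratio = 23/1 = 23; torque at shaft B = 5.48 × 23 = 126.04 N·m.
Chain: ratio = 25/152 = 0.16447; torque at shaft C = 126.04 × 0.16447 = 20.73 N·m.
Gear mesh: ratio = 19/82 = 0.23171; torque at the screw = 20.73 × 0.23171 = 4.8034 N·m.

4.80 N·m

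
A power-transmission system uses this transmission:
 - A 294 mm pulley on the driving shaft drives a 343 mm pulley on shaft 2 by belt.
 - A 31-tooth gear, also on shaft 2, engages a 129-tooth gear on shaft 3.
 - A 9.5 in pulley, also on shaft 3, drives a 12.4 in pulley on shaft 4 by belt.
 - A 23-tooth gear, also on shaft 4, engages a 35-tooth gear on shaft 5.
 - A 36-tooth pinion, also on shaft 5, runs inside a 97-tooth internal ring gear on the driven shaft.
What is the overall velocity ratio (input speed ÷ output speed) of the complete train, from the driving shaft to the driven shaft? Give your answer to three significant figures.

26.0

Each stage contributes driven/driver: belt 343/294 = 1.1667, gear mesh 129/31 = 4.1613, belt 12.4/9.5 = 1.3053, gear mesh 35/23 = 1.5217, internal gear 97/36 = 2.6944.
Overall: 1.1667 × 4.1613 × 1.3053 × 1.5217 × 2.6944 = 25.983.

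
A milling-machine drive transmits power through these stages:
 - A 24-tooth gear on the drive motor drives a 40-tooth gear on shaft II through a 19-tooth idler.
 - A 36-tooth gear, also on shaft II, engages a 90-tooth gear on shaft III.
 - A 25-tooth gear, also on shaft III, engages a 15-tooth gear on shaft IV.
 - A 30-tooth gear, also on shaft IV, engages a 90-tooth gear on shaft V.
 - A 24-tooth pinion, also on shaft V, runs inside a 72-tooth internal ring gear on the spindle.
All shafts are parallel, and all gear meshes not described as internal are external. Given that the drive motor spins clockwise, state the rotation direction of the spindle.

the drive motor → shaft II: driver → idler → driven is 2 external meshes, 2 reversals → CW.
shaft II → shaft III: external mesh, 1 reversal → CCW.
shaft III → shaft IV: external mesh, 1 reversal → CW.
shaft IV → shaft V: external mesh, 1 reversal → CCW.
shaft V → the spindle: internal mesh, same direction → CCW.
5 reversals in total — an odd number — so the spindle turns opposite to the drive motor.

anticlockwise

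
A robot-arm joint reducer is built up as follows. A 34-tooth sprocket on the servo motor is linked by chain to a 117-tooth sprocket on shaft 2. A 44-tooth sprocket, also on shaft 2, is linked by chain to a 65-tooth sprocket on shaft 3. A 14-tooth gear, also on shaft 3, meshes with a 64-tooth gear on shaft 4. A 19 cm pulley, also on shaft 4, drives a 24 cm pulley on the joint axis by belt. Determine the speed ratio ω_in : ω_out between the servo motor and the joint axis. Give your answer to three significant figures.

29.4

Each stage contributes driven/driver: chain 117/34 = 3.4412, chain 65/44 = 1.4773, gear mesh 64/14 = 4.5714, belt 24/19 = 1.2632.
Overall: 3.4412 × 1.4773 × 4.5714 × 1.2632 = 29.355.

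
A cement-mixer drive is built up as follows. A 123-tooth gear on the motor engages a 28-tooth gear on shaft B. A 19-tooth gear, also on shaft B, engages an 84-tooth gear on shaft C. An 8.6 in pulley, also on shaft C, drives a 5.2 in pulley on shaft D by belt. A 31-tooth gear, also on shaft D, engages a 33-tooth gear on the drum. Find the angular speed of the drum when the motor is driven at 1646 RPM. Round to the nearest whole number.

2541 RPM

Gear mesh: ratio = 28/123 = 0.22764, so shaft B turns at 1646 / 0.22764 = 7230.6 RPM.
Gear mesh: ratio = 84/19 = 4.4211, so shaft C turns at 7230.6 / 4.4211 = 1635.5 RPM.
Belt: ratio = 5.2/8.6 = 0.60465, so shaft D turns at 1635.5 / 0.60465 = 2704.9 RPM.
Gear mesh: ratio = 33/31 = 1.0645, so the drum turns at 2704.9 / 1.0645 = 2540.9 RPM.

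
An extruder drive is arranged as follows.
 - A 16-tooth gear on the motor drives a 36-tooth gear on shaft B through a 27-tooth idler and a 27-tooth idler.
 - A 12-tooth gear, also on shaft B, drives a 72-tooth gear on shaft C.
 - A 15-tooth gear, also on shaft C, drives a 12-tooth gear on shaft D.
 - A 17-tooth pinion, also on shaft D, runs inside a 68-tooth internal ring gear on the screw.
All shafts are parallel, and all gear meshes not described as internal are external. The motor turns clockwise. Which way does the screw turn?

the motor → shaft B: driver → idler → idler → driven is 3 external meshes, 3 reversals → CCW.
shaft B → shaft C: external mesh, 1 reversal → CW.
shaft C → shaft D: external mesh, 1 reversal → CCW.
shaft D → the screw: internal mesh, same direction → CCW.
5 reversals in total — an odd number — so the screw turns opposite to the motor.

counterclockwise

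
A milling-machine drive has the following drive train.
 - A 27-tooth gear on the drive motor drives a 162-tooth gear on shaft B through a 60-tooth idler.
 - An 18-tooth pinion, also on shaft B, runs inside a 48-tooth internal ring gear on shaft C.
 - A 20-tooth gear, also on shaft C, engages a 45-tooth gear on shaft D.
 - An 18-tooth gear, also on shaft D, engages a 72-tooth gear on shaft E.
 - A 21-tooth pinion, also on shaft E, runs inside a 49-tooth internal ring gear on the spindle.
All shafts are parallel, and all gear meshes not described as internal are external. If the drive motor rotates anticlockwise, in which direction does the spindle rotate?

anticlockwise

the drive motor → shaft B: driver → idler → driven is 2 external meshes, 2 reversals → CCW.
shaft B → shaft C: internal mesh, same direction → CCW.
shaft C → shaft D: external mesh, 1 reversal → CW.
shaft D → shaft E: external mesh, 1 reversal → CCW.
shaft E → the spindle: internal mesh, same direction → CCW.
4 reversals in total — an even number — so the spindle turns the same way as the drive motor.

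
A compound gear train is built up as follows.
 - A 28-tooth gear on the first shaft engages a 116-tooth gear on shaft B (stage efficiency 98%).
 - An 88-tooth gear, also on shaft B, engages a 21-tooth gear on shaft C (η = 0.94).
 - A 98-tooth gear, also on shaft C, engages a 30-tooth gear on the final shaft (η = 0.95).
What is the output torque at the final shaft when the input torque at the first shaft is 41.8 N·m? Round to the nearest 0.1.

11.1 N·m

gear mesh 116/28 = 4.1429 → τ = 41.8·4.1429·0.98 = 169.71 N·m
gear mesh 21/88 = 0.23864 → τ = 169.71·0.23864·0.94 = 38.069 N·m
gear mesh 30/98 = 0.30612 → τ = 38.069·0.30612·0.95 = 11.071 N·m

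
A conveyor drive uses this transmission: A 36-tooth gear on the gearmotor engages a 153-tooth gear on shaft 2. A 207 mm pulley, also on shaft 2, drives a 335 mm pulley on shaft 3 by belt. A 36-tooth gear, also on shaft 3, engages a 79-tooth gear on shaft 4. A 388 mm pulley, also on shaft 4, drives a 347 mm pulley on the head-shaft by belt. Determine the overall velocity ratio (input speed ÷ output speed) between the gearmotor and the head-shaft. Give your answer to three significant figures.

13.5

Each stage contributes driven/driver: gear mesh 153/36 = 4.25, belt 335/207 = 1.6184, gear mesh 79/36 = 2.1944, belt 347/388 = 0.89433.
Overall: 4.25 × 1.6184 × 2.1944 × 0.89433 = 13.499.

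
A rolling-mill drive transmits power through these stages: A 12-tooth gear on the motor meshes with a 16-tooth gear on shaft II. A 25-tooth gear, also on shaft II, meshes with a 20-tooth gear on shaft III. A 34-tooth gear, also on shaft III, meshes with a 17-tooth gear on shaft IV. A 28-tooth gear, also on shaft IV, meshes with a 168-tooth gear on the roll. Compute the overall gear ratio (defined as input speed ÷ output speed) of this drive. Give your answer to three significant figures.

Each stage contributes driven/driver: gear mesh 16/12 = 1.3333, gear mesh 20/25 = 0.8, gear mesh 17/34 = 0.5, gear mesh 168/28 = 6.
Overall: 1.3333 × 0.8 × 0.5 × 6 = 3.2.

3.20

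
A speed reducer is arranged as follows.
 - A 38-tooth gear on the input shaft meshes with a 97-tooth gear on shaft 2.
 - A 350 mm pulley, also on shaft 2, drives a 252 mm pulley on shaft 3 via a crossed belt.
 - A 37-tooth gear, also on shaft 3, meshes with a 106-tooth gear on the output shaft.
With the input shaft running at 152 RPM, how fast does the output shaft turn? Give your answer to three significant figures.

the input shaft → shaft 2 (gear mesh, 97/38): 152 ÷ 2.5526 = 59.546 RPM
shaft 2 → shaft 3 (belt, 252/350): 59.546 ÷ 0.72 = 82.703 RPM
shaft 3 → the output shaft (gear mesh, 106/37): 82.703 ÷ 2.8649 = 28.868 RPM

28.9 RPM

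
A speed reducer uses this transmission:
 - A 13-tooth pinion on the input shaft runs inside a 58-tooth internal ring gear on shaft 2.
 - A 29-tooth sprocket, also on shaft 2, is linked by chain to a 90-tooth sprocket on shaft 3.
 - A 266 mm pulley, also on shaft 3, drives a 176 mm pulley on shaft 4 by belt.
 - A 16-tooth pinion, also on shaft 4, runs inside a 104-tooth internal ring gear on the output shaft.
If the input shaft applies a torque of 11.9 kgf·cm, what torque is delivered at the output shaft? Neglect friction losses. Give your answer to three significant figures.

709 kgf·cm

After the internal gear (58/13): 11.9 × 4.4615 = 53.092 kgf·cm
After the chain (90/29): 53.092 × 3.1034 = 164.77 kgf·cm
After the belt (176/266): 164.77 × 0.66165 = 109.02 kgf·cm
After the internal gear (104/16): 109.02 × 6.5 = 708.63 kgf·cm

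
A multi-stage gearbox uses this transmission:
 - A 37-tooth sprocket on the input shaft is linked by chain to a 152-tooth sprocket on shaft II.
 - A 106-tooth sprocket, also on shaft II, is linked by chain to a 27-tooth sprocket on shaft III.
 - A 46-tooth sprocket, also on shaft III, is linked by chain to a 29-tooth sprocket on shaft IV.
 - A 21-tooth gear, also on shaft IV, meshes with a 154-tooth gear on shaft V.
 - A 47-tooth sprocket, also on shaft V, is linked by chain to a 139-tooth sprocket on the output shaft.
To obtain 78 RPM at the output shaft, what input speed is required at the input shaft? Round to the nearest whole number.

1116 RPM

Overall ratio R = 4.1081 × 0.25472 × 0.63043 × 7.3333 × 2.9574 = 14.307.
Required input speed = output speed × R = 78 × 14.307 = 1116 RPM.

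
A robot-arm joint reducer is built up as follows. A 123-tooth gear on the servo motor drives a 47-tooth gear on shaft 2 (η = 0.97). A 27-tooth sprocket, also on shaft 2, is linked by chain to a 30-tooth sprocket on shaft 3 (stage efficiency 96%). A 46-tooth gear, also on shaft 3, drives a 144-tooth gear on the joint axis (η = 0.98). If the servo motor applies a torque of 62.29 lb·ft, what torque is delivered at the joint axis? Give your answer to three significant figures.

After the gear mesh (47/123): 62.29 × 0.38211 × 0.97 = 23.088 lb·ft
After the chain (30/27): 23.088 × 1.1111 × 0.96 = 24.627 lb·ft
After the gear mesh (144/46): 24.627 × 3.1304 × 0.98 = 75.551 lb·ft

75.6 lb·ft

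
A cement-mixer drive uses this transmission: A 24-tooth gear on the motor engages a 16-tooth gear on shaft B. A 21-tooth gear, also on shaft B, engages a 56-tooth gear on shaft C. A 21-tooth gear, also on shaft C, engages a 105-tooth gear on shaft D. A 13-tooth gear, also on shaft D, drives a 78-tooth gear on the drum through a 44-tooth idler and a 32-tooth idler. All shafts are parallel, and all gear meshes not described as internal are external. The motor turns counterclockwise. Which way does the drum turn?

the motor → shaft B: external mesh, 1 reversal → CW.
shaft B → shaft C: external mesh, 1 reversal → CCW.
shaft C → shaft D: external mesh, 1 reversal → CW.
shaft D → the drum: driver → idler → idler → driven is 3 external meshes, 3 reversals → CCW.
6 reversals in total — an even number — so the drum turns the same way as the motor.

counterclockwise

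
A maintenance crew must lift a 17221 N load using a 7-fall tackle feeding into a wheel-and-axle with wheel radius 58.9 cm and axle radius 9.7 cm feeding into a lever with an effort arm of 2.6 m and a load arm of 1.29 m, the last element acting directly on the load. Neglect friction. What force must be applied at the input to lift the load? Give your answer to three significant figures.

201 N

Block-and-tackle MA = number of supporting rope parts = 7.
Wheel-and-axle MA = R/r = 58.9/9.7 = 6.0722.
Lever MA = effort arm / load arm = 2.6/1.29 = 2.0155.
Combined ideal MA = 7 × 6.0722 × 2.0155 = 85.669.
Effort = load / MA = 17221 / 85.669 = 201.02 N.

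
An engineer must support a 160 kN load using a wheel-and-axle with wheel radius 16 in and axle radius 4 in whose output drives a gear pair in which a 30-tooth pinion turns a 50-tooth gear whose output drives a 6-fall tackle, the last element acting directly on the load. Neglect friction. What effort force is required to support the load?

Wheel-and-axle MA = R/r = 16/4 = 4.
Gear pair MA = 50/30 = 1.6667.
Block-and-tackle MA = number of supporting rope parts = 6.
Combined ideal MA = 4 × 1.6667 × 6 = 40.
Effort = load / MA = 160 / 40 = 4 kN.

4 kN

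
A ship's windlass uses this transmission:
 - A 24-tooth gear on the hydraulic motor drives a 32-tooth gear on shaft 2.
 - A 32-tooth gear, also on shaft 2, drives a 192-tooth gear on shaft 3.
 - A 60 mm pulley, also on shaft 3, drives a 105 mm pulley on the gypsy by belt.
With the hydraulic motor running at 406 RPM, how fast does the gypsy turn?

gear mesh 32/24 = 1.3333 → 406/1.3333 = 304.5 RPM
gear mesh 192/32 = 6 → 304.5/6 = 50.75 RPM
belt 105/60 = 1.75 → 50.75/1.75 = 29 RPM

29 RPM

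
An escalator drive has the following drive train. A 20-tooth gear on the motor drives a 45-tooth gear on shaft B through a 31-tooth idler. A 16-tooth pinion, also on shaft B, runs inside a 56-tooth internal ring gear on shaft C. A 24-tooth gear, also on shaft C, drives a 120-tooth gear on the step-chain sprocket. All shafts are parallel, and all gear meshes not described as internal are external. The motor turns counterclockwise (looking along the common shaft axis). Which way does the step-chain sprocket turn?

the motor → shaft B: driver → idler → driven is 2 external meshes, 2 reversals → CCW.
shaft B → shaft C: internal mesh, same direction → CCW.
shaft C → the step-chain sprocket: external mesh, 1 reversal → CW.
3 reversals in total — an odd number — so the step-chain sprocket turns opposite to the motor.

clockwise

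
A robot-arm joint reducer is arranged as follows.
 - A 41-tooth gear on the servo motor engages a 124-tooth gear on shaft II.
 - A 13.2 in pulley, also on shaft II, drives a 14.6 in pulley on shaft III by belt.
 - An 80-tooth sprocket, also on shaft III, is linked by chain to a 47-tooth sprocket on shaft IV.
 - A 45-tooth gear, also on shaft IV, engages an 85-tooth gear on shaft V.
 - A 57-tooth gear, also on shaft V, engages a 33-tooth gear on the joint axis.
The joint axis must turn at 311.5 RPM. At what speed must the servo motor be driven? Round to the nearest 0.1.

Overall ratio R = 3.0244 × 1.1061 × 0.5875 × 1.8889 × 0.57895 = 2.1492.
Required input speed = output speed × R = 311.5 × 2.1492 = 669.47 RPM.

669.5 RPM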